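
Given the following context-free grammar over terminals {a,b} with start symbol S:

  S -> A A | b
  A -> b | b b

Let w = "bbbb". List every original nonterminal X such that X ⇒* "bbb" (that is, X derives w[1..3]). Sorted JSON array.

Convert to CNF:
  S -> A A | b
  A -> T0 T0 | b
  T0 -> b

Fill CYK table bottom-up — only the sub-triangle for w[1..3]:
  cell(1,1) b: {A,S,T0}  orig:{A,S}
  cell(2,2) b: {A,S,T0}  orig:{A,S}
  cell(3,3) b: {A,S,T0}  orig:{A,S}
  cell(1,2) bb: {A,S}
  cell(2,3) bb: {A,S}
  cell(1,3) bbb: {S}

Original NTs in T[1,3] deriving "bbb": ["S"]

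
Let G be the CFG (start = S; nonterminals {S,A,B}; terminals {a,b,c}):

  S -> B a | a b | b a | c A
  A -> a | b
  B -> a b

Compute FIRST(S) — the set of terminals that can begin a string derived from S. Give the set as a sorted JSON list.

FIRST iteration:
pass 1:
  A via A→a: +{a}
  A via A→b: +{b}
  B via B→a b: +{a}
  S via S→B a: +{a}
  S via S→b a: +{b}
  S via S→c A: +{c}
  FIRST(S)={a,b,c}  FIRST(A)={a,b}  FIRST(B)={a}
pass 2: (stable)
  FIRST(S)={a,b,c}  FIRST(A)={a,b}  FIRST(B)={a}

FIRST(S) = ["a", "b", "c"]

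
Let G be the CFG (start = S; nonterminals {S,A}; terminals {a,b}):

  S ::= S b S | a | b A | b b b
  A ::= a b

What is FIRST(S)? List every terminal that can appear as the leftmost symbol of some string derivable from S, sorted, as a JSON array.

FIRST iteration:
[1]
  A via A→a b: +{a}
  S via S→a: +{a}
  S via S→b A: +{b}
  S: {a,b}  A: {a}
[2] (stable)
  S: {a,b}  A: {a}

FIRST(S) = ["a", "b"]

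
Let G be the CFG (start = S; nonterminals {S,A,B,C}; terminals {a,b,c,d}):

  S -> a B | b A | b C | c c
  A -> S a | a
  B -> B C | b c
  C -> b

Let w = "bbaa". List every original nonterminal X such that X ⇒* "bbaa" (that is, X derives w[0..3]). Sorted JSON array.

CNF form of G:
  S -> T0 B | T1 A | T1 C | T2 T2
  A -> S T0 | a
  B -> B C | T1 T2
  C -> b
  T0 -> a
  T1 -> b
  T2 -> c

CYK table (by increasing span) (cells [i..j] with 0 ≤ i ≤ j ≤ 3 only):
  [0..0]={C,T1}  "b"  orig:{C}
  [1..1]={C,T1}  "b"  orig:{C}
  [2..2]={A,T0}  "a"  orig:{A}
  [3..3]={A,T0}  "a"  orig:{A}
  [0..1]={S}  "bb"
  [1..2]={S}  "ba"
  [2..3]=∅  "aa"
  [0..2]={A}  "bba"
  [1..3]={A}  "baa"
  [0..3]={S}  "bbaa"

Original NTs in T[0,3] deriving "bbaa": ["S"]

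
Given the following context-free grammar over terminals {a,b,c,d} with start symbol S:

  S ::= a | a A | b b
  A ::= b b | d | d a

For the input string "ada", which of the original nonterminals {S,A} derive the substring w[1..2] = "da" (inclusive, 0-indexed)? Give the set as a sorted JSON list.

Convert to CNF:
  S -> T0 T0 | T2 A | a
  A -> T0 T0 | T1 T2 | d
  T0 -> b
  T1 -> d
  T2 -> a

CYK table (by increasing span) — only the sub-triangle for w[1..2]:
  cell(1,1) d: {A,T1}  orig:{A}
  cell(2,2) a: {S,T2}  orig:{S}
  cell(1,2) da: {A}

Original NTs in T[1,2] deriving "da": ["A"]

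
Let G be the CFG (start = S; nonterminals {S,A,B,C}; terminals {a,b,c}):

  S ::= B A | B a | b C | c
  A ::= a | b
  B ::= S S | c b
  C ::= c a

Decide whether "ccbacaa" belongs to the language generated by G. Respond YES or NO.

CNF form of G:
  S -> B A | B T2 | T1 C | c
  A -> a | b
  B -> S S | T0 T1
  C -> T0 T2
  T0 -> c
  T1 -> b
  T2 -> a

Fill CYK table bottom-up:
  T[0,0] 'c' = {S,T0}  orig:{S}
  T[1,1] 'c' = {S,T0}  orig:{S}
  T[2,2] 'b' = {A,T1}  orig:{A}
  T[3,3] 'a' = {A,T2}  orig:{A}
  T[4,4] 'c' = {S,T0}  orig:{S}
  T[5,5] 'a' = {A,T2}  orig:{A}
  T[6,6] 'a' = {A,T2}  orig:{A}
  T[0,1] 'cc' = {B}
  T[1,2] 'cb' = {B}
  T[2,3] 'ba' = ∅
  T[3,4] 'ac' = ∅
  T[4,5] 'ca' = {C}
  T[5,6] 'aa' = ∅
  T[0,2] 'ccb' = {S}
  T[1,3] 'cba' = {S}
  T[2,4] 'bac' = ∅
  T[3,5] 'aca' = ∅
  T[4,6] 'caa' = ∅
  T[0,3] 'ccba' = {B}
  T[1,4] 'cbac' = {B}
  T[2,5] 'baca' = ∅
  T[3,6] 'acaa' = ∅
  T[0,4] 'ccbac' = ∅
  T[1,5] 'cbaca' = {S}
  T[2,6] 'bacaa' = ∅
  T[0,5] 'ccbaca' = {B}
  T[1,6] 'cbacaa' = ∅
  T[0,6] 'ccbacaa' = {S}

S ∈ T[0,6] ⇒ YES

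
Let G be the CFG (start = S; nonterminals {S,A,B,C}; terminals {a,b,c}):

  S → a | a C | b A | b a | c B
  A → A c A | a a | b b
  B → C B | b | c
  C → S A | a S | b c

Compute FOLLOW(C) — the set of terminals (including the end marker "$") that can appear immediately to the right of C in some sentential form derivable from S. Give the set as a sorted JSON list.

FIRST iteration:
round 1:
  A via A→a a: +{a}
  A via A→b b: +{b}
  B via B→b: +{b}
  B via B→c: +{c}
  C via C→a S: +{a}
  C via C→b c: +{b}
  S via S→a: +{a}
  S via S→b A: +{b}
  S via S→c B: +{c}
  FIRST(S)={a,b,c}  FIRST(A)={a,b}  FIRST(B)={b,c}  FIRST(C)={a,b}
round 2:
  B via B→C B: +{a}
  C via C→S A: +{c}
  FIRST(S)={a,b,c}  FIRST(A)={a,b}  FIRST(B)={a,b,c}  FIRST(C)={a,b,c}
round 3: (no change)
  FIRST(S)={a,b,c}  FIRST(A)={a,b}  FIRST(B)={a,b,c}  FIRST(C)={a,b,c}

Compute FOLLOW by fixpoint:
seed FOLLOW(S) with $
round 1:
  A→A c A: FOLLOW(A) ⊇ FIRST(c) = {c}; new: +{c}
  B→C B: FOLLOW(C) ⊇ FIRST(B) = {a,b,c}; new: +{a,b,c}
  C→S A: FOLLOW(S) ⊇ FIRST(A) = {a,b}; new: +{a,b}
  C→S A: FOLLOW(A) ⊇ FOLLOW(C) ⊇ {a,b,c}; new: +{a,b}
  C→a S: FOLLOW(S) ⊇ FOLLOW(C) ⊇ {a,b,c}; new: +{c}
  S→a C: FOLLOW(C) ⊇ FOLLOW(S) ⊇ {$,a,b,c}; new: +{$}
  S→b A: FOLLOW(A) ⊇ FOLLOW(S) ⊇ {$,a,b,c}; new: +{$}
  S→c B: FOLLOW(B) ⊇ FOLLOW(S) ⊇ {$,a,b,c}; new: +{$,a,b,c}
  S: {$,a,b,c}  A: {$,a,b,c}  B: {$,a,b,c}  C: {$,a,b,c}
round 2: (stable)
  S: {$,a,b,c}  A: {$,a,b,c}  B: {$,a,b,c}  C: {$,a,b,c}

FOLLOW(C) = ["$", "a", "b", "c"]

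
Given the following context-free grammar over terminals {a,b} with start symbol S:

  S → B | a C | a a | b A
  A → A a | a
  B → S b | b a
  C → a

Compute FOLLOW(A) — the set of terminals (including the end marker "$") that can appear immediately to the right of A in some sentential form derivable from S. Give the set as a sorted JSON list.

Compute FIRST by fixpoint:
iter 1:
  A via A→a: +{a}
  B via B→b a: +{b}
  C via C→a: +{a}
  S via S→B: +{b}
  S via S→a C: +{a}
  S: {a,b}  A: {a}  B: {b}  C: {a}
iter 2:
  B via B→S b: +{a}
  S: {a,b}  A: {a}  B: {a,b}  C: {a}
iter 3: (no change)
  S: {a,b}  A: {a}  B: {a,b}  C: {a}

Compute FOLLOW by fixpoint:
initialize: $ ∈ FOLLOW(S)
round 1:
  A→A a: FOLLOW(A) ⊇ FIRST(a) = {a}; new: +{a}
  B→S b: FOLLOW(S) ⊇ FIRST(b) = {b}; new: +{b}
  S→B: FOLLOW(B) ⊇ FOLLOW(S) ⊇ {$,b}; new: +{$,b}
  S→a C: FOLLOW(C) ⊇ FOLLOW(S) ⊇ {$,b}; new: +{$,b}
  S→b A: FOLLOW(A) ⊇ FOLLOW(S) ⊇ {$,b}; new: +{$,b}
  FOLLOW(S)={$,b}  FOLLOW(A)={$,a,b}  FOLLOW(B)={$,b}  FOLLOW(C)={$,b}
round 2: — fixpoint
  FOLLOW(S)={$,b}  FOLLOW(A)={$,a,b}  FOLLOW(B)={$,b}  FOLLOW(C)={$,b}

FOLLOW(A) = ["$", "a", "b"]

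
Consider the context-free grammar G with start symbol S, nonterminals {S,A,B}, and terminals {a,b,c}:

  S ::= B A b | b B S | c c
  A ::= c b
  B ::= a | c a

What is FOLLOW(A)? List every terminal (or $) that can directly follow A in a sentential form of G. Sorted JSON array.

FIRST sets, iterate to fixpoint:
iter 1:
  A via A→c b: +{c}
  B via B→a: +{a}
  B via B→c a: +{c}
  S via S→B A b: +{a,c}
  S via S→b B S: +{b}
  FIRST(S)={a,b,c}  FIRST(A)={c}  FIRST(B)={a,c}
iter 2: done
  FIRST(S)={a,b,c}  FIRST(A)={c}  FIRST(B)={a,c}

FOLLOW iteration:
initialize: $ ∈ FOLLOW(S)
round 1:
  S→B A b: FOLLOW(B) ⊇ FIRST(A) = {c}; new: +{c}
  S→B A b: FOLLOW(A) ⊇ FIRST(b) = {b}; new: +{b}
  S→b B S: FOLLOW(B) ⊇ FIRST(S) = {a,b,c}; new: +{a,b}
  S: {$}  A: {b}  B: {a,b,c}
round 2: (no change)
  S: {$}  A: {b}  B: {a,b,c}

FOLLOW(A) = ["b"]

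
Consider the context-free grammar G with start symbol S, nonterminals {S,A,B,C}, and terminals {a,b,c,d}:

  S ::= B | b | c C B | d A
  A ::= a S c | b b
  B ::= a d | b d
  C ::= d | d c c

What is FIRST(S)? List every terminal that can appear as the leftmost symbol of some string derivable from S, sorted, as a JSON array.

FIRST iteration:
iter 1:
  A via A→a S c: +{a}
  A via A→b b: +{b}
  B via B→a d: +{a}
  B via B→b d: +{b}
  C via C→d: +{d}
  S via S→B: +{a,b}
  S via S→c C B: +{c}
  S via S→d A: +{d}
  S: {a,b,c,d}  A: {a,b}  B: {a,b}  C: {d}
iter 2: done
  S: {a,b,c,d}  A: {a,b}  B: {a,b}  C: {d}

FIRST(S) = ["a", "b", "c", "d"]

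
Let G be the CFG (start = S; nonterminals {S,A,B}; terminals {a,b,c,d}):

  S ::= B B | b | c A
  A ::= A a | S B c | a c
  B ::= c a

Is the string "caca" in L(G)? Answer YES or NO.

Convert to CNF:
  S -> B B | T1 A | b
  A -> A T0 | S X2 | T0 T1
  B -> T1 T0
  T0 -> a
  T1 -> c
  X2 -> B T1

CYK fill:
  cell(0,0) c: {T1}  orig:{}
  cell(1,1) a: {T0}  orig:{}
  cell(2,2) c: {T1}  orig:{}
  cell(3,3) a: {T0}  orig:{}
  cell(0,1) ca: {B}
  cell(1,2) ac: {A}
  cell(2,3) ca: {B}
  cell(0,2) cac: {S,X2}  orig:{S}
  cell(1,3) aca: {A}
  cell(0,3) caca: {S}

S ∈ T[0,3] ⇒ YES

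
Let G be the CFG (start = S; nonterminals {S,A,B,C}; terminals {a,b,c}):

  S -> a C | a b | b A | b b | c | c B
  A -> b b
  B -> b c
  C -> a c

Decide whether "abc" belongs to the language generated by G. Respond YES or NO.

Convert to CNF:
  S -> T0 A | T0 T0 | T1 B | T2 C | T2 T0 | c
  A -> T0 T0
  B -> T0 T1
  C -> T2 T1
  T0 -> b
  T1 -> c
  T2 -> a

CYK fill:
  T[0,0] 'a' = {T2}  orig:{}
  T[1,1] 'b' = {T0}  orig:{}
  T[2,2] 'c' = {S,T1}  orig:{S}
  T[0,1] 'ab' = {S}
  T[1,2] 'bc' = {B}
  T[0,2] 'abc' = ∅

S ∉ T[0,2] ⇒ NO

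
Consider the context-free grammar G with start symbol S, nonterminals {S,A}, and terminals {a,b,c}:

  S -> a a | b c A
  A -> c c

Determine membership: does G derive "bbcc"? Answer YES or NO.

Convert to CNF:
  S -> T1 T1 | T2 X3
  A -> T0 T0
  T0 -> c
  T1 -> a
  T2 -> b
  X3 -> T0 A

CYK fill:
  cell(0,0) b: {T2}  orig:{}
  cell(1,1) b: {T2}  orig:{}
  cell(2,2) c: {T0}  orig:{}
  cell(3,3) c: {T0}  orig:{}
  cell(0,1) bb: ∅
  cell(1,2) bc: ∅
  cell(2,3) cc: {A}
  cell(0,2) bbc: ∅
  cell(1,3) bcc: ∅
  cell(0,3) bbcc: ∅

S ∉ T[0,3] ⇒ NO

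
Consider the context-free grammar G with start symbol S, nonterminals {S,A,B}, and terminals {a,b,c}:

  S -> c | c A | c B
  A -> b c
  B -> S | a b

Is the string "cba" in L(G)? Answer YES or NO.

Convert to CNF:
  S -> T1 A | T1 B | c
  A -> T0 T1
  B -> T1 A | T1 B | T2 T0 | c
  T0 -> b
  T1 -> c
  T2 -> a

CYK table (by increasing span):
  T[0,0] 'c' = {B,S,T1}  orig:{B,S}
  T[1,1] 'b' = {T0}  orig:{}
  T[2,2] 'a' = {T2}  orig:{}
  T[0,1] 'cb' = ∅
  T[1,2] 'ba' = ∅
  T[0,2] 'cba' = ∅

S ∉ T[0,2] ⇒ NO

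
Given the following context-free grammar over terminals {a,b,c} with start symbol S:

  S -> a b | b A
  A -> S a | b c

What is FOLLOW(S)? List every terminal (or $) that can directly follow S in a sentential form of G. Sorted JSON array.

FIRST sets, iterate to fixpoint:
iter 1:
  A via A→b c: +{b}
  S via S→a b: +{a}
  S via S→b A: +{b}
  S: {a,b}  A: {b}
iter 2:
  A via A→S a: +{a}
  S: {a,b}  A: {a,b}
iter 3: — fixpoint
  S: {a,b}  A: {a,b}

FOLLOW iteration:
initialize: $ ∈ FOLLOW(S)
pass 1:
  A→S a: FOLLOW(S) ⊇ FIRST(a) = {a}; new: +{a}
  S→b A: FOLLOW(A) ⊇ FOLLOW(S) ⊇ {$,a}; new: +{$,a}
  FOLLOW(S)={$,a}  FOLLOW(A)={$,a}
pass 2: (no change)
  FOLLOW(S)={$,a}  FOLLOW(A)={$,a}

FOLLOW(S) = ["$", "a"]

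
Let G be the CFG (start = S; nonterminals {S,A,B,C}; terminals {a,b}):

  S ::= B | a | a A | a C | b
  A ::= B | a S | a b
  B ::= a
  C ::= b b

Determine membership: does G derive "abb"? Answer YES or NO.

CNF form of G:
  S -> T0 A | T0 C | a | b
  A -> T0 S | T0 T1 | a
  B -> a
  C -> T1 T1
  T0 -> a
  T1 -> b

CYK table (by increasing span):
  cell(0,0) a: {A,B,S,T0}  orig:{A,B,S}
  cell(1,1) b: {S,T1}  orig:{S}
  cell(2,2) b: {S,T1}  orig:{S}
  cell(0,1) ab: {A}
  cell(1,2) bb: {C}
  cell(0,2) abb: {S}

S ∈ T[0,2] ⇒ YES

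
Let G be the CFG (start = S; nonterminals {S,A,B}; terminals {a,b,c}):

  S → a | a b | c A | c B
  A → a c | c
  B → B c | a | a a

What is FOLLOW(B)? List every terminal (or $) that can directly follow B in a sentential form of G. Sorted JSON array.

Compute FIRST by fixpoint:
[1]
  A via A→a c: +{a}
  A via A→c: +{c}
  B via B→a: +{a}
  S via S→a: +{a}
  S via S→c A: +{c}
  S: {a,c}  A: {a,c}  B: {a}
[2] (stable)
  S: {a,c}  A: {a,c}  B: {a}

FOLLOW sets:
initialize: $ ∈ FOLLOW(S)
iter 1:
  B→B c: FOLLOW(B) ⊇ FIRST(c) = {c}; new: +{c}
  S→c A: FOLLOW(A) ⊇ FOLLOW(S) ⊇ {$}; new: +{$}
  S→c B: FOLLOW(B) ⊇ FOLLOW(S) ⊇ {$}; new: +{$}
  FOLLOW[S]={$}  FOLLOW[A]={$}  FOLLOW[B]={$,c}
iter 2: (no change)
  FOLLOW[S]={$}  FOLLOW[A]={$}  FOLLOW[B]={$,c}

FOLLOW(B) = ["$", "c"]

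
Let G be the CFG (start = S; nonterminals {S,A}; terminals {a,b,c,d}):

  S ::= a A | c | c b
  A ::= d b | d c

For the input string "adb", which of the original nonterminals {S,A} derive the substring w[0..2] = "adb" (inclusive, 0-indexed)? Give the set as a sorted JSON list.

CNF form of G:
  S -> T2 T1 | T3 A | c
  A -> T0 T1 | T0 T2
  T0 -> d
  T1 -> b
  T2 -> c
  T3 -> a

CYK table (by increasing span) (cells [i..j] with 0 ≤ i ≤ j ≤ 2 only):
  cell(0,0) a: {T3}  orig:{}
  cell(1,1) d: {T0}  orig:{}
  cell(2,2) b: {T1}  orig:{}
  cell(0,1) ad: ∅
  cell(1,2) db: {A}
  cell(0,2) adb: {S}

Original NTs in T[0,2] deriving "adb": ["S"]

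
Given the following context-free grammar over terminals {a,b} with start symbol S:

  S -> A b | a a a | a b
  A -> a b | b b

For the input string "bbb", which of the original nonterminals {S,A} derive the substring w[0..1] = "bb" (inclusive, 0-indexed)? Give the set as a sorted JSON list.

Convert to CNF:
  S -> A T1 | T0 T1 | T0 X2
  A -> T0 T1 | T1 T1
  T0 -> a
  T1 -> b
  X2 -> T0 T0

CYK fill (cells [i..j] with 0 ≤ i ≤ j ≤ 1 only):
  T[0,0] 'b' = {T1}  orig:{}
  T[1,1] 'b' = {T1}  orig:{}
  T[0,1] 'bb' = {A}

Original NTs in T[0,1] deriving "bb": ["A"]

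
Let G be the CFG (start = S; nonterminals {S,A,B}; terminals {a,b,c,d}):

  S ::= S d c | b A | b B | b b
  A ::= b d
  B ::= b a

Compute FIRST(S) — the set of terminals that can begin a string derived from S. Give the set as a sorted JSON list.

Compute FIRST by fixpoint:
pass 1:
  A via A→b d: +{b}
  B via B→b a: +{b}
  S via S→b A: +{b}
  FIRST(S)={b}  FIRST(A)={b}  FIRST(B)={b}
pass 2: (no change)
  FIRST(S)={b}  FIRST(A)={b}  FIRST(B)={b}

FIRST(S) = ["b"]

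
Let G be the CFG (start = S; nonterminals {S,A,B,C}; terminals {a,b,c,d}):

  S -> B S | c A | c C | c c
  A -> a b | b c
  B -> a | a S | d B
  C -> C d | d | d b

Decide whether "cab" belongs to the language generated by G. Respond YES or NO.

CNF form of G:
  S -> B S | T2 A | T2 C | T2 T2
  A -> T0 T1 | T1 T2
  B -> T0 S | T3 B | a
  C -> C T3 | T3 T1 | d
  T0 -> a
  T1 -> b
  T2 -> c
  T3 -> d

CYK table (by increasing span):
  T[0,0] 'c' = {T2}  orig:{}
  T[1,1] 'a' = {B,T0}  orig:{B}
  T[2,2] 'b' = {T1}  orig:{}
  T[0,1] 'ca' = ∅
  T[1,2] 'ab' = {A}
  T[0,2] 'cab' = {S}

S ∈ T[0,2] ⇒ YES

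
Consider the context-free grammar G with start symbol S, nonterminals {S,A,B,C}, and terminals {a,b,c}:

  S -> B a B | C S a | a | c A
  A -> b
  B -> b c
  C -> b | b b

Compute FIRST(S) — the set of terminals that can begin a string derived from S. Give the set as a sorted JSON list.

Compute FIRST by fixpoint:
pass 1:
  A via A→b: +{b}
  B via B→b c: +{b}
  C via C→b: +{b}
  S via S→B a B: +{b}
  S via S→a: +{a}
  S via S→c A: +{c}
  S: {a,b,c}  A: {b}  B: {b}  C: {b}
pass 2: (no change)
  S: {a,b,c}  A: {b}  B: {b}  C: {b}

FIRST(S) = ["a", "b", "c"]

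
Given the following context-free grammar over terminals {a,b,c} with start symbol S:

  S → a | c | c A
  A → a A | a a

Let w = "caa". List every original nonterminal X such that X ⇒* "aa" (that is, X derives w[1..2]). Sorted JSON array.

Convert to CNF:
  S -> T1 A | a | c
  A -> T0 A | T0 T0
  T0 -> a
  T1 -> c

Fill CYK table bottom-up (cells [i..j] with 1 ≤ i ≤ j ≤ 2 only):
  cell(1,1) a: {S,T0}  orig:{S}
  cell(2,2) a: {S,T0}  orig:{S}
  cell(1,2) aa: {A}

Original NTs in T[1,2] deriving "aa": ["A"]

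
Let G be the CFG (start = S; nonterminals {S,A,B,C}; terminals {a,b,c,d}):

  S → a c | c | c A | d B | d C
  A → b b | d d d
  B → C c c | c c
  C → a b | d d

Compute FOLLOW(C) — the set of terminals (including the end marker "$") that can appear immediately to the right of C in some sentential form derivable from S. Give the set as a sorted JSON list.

FIRST sets, iterate to fixpoint:
[1]
  A via A→b b: +{b}
  A via A→d d d: +{d}
  B via B→c c: +{c}
  C via C→a b: +{a}
  C via C→d d: +{d}
  S via S→a c: +{a}
  S via S→c: +{c}
  S via S→d B: +{d}
  S: {a,c,d}  A: {b,d}  B: {c}  C: {a,d}
[2]
  B via B→C c c: +{a,d}
  S: {a,c,d}  A: {b,d}  B: {a,c,d}  C: {a,d}
[3] — fixpoint
  S: {a,c,d}  A: {b,d}  B: {a,c,d}  C: {a,d}

Compute FOLLOW by fixpoint:
initialize: $ ∈ FOLLOW(S)
[1]
  B→C c c: FOLLOW(C) ⊇ FIRST(c) = {c}; new: +{c}
  S→c A: FOLLOW(A) ⊇ FOLLOW(S) ⊇ {$}; new: +{$}
  S→d B: FOLLOW(B) ⊇ FOLLOW(S) ⊇ {$}; new: +{$}
  S→d C: FOLLOW(C) ⊇ FOLLOW(S) ⊇ {$}; new: +{$}
  S: {$}  A: {$}  B: {$}  C: {$,c}
[2] (no change)
  S: {$}  A: {$}  B: {$}  C: {$,c}

FOLLOW(C) = ["$", "c"]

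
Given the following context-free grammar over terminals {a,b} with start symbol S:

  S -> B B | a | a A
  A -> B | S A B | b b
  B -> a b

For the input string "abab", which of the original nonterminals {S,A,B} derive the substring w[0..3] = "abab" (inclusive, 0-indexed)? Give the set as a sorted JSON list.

Convert to CNF:
  S -> B B | T0 A | a
  A -> S X2 | T0 T1 | T1 T1
  B -> T0 T1
  T0 -> a
  T1 -> b
  X2 -> A B

Fill CYK table bottom-up — only the sub-triangle for w[0..3]:
  cell(0,0) a: {S,T0}  orig:{S}
  cell(1,1) b: {T1}  orig:{}
  cell(2,2) a: {S,T0}  orig:{S}
  cell(3,3) b: {T1}  orig:{}
  cell(0,1) ab: {A,B}
  cell(1,2) ba: ∅
  cell(2,3) ab: {A,B}
  cell(0,2) aba: ∅
  cell(1,3) bab: ∅
  cell(0,3) abab: {S,X2}  orig:{S}

Original NTs in T[0,3] deriving "abab": ["S"]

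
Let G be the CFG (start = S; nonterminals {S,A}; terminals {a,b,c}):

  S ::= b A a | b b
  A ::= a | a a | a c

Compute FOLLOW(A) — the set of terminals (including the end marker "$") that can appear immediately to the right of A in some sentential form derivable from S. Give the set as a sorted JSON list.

Compute FIRST by fixpoint:
[1]
  A via A→a: +{a}
  S via S→b A a: +{b}
  S: {b}  A: {a}
[2] done
  S: {b}  A: {a}

Compute FOLLOW by fixpoint:
initialize: $ ∈ FOLLOW(S)
iter 1:
  S→b A a: FOLLOW(A) ⊇ FIRST(a) = {a}; new: +{a}
  FOLLOW[S]={$}  FOLLOW[A]={a}
iter 2: (stable)
  FOLLOW[S]={$}  FOLLOW[A]={a}

FOLLOW(A) = ["a"]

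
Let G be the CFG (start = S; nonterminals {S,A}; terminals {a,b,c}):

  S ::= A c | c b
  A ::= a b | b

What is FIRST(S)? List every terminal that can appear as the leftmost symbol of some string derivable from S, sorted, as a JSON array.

FIRST sets, iterate to fixpoint:
round 1:
  A via A→a b: +{a}
  A via A→b: +{b}
  S via S→A c: +{a,b}
  S via S→c b: +{c}
  FIRST[S]={a,b,c}  FIRST[A]={a,b}
round 2: done
  FIRST[S]={a,b,c}  FIRST[A]={a,b}

FIRST(S) = ["a", "b", "c"]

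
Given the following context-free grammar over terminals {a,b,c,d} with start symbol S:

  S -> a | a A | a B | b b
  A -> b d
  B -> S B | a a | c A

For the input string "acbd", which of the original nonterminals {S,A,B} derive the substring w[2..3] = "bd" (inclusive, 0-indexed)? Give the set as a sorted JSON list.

CNF form of G:
  S -> T0 T0 | T2 A | T2 B | a
  A -> T0 T1
  B -> S B | T2 T2 | T3 A
  T0 -> b
  T1 -> d
  T2 -> a
  T3 -> c

Fill CYK table bottom-up, restricted to cells inside w[2..3]:
  T[2,2] 'b' = {T0}  orig:{}
  T[3,3] 'd' = {T1}  orig:{}
  T[2,3] 'bd' = {A}

Original NTs in T[2,3] deriving "bd": ["A"]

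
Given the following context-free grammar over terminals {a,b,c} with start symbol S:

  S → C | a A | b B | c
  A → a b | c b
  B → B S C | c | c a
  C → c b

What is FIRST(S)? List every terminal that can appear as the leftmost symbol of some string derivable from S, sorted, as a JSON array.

Compute FIRST by fixpoint:
iter 1:
  A via A→a b: +{a}
  A via A→c b: +{c}
  B via B→c: +{c}
  C via C→c b: +{c}
  S via S→C: +{c}
  S via S→a A: +{a}
  S via S→b B: +{b}
  FIRST(S)={a,b,c}  FIRST(A)={a,c}  FIRST(B)={c}  FIRST(C)={c}
iter 2: — fixpoint
  FIRST(S)={a,b,c}  FIRST(A)={a,c}  FIRST(B)={c}  FIRST(C)={c}

FIRST(S) = ["a", "b", "c"]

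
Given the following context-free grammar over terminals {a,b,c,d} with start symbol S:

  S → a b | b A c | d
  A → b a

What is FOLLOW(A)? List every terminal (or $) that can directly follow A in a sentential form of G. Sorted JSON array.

Compute FIRST by fixpoint:
iter 1:
  A via A→b a: +{b}
  S via S→a b: +{a}
  S via S→b A c: +{b}
  S via S→d: +{d}
  FIRST[S]={a,b,d}  FIRST[A]={b}
iter 2: (no change)
  FIRST[S]={a,b,d}  FIRST[A]={b}

FOLLOW sets:
initialize: $ ∈ FOLLOW(S)
pass 1:
  S→b A c: FOLLOW(A) ⊇ FIRST(c) = {c}; new: +{c}
  S: {$}  A: {c}
pass 2: — fixpoint
  S: {$}  A: {c}

FOLLOW(A) = ["c"]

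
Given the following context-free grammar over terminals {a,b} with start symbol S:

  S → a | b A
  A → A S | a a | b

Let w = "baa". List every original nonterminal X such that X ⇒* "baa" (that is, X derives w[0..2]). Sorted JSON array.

Convert to CNF:
  S -> T1 A | a
  A -> A S | T0 T0 | b
  T0 -> a
  T1 -> b

Fill CYK table bottom-up (cells [i..j] with 0 ≤ i ≤ j ≤ 2 only):
  cell(0,0) b: {A,T1}  orig:{A}
  cell(1,1) a: {S,T0}  orig:{S}
  cell(2,2) a: {S,T0}  orig:{S}
  cell(0,1) ba: {A}
  cell(1,2) aa: {A}
  cell(0,2) baa: {A,S}

Original NTs in T[0,2] deriving "baa": ["A", "S"]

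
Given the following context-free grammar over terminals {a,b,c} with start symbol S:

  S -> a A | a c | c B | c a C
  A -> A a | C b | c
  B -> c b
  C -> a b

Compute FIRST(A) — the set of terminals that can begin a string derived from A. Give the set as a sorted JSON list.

Compute FIRST by fixpoint:
pass 1:
  A via A→c: +{c}
  B via B→c b: +{c}
  C via C→a b: +{a}
  S via S→a A: +{a}
  S via S→c B: +{c}
  S: {a,c}  A: {c}  B: {c}  C: {a}
pass 2:
  A via A→C b: +{a}
  S: {a,c}  A: {a,c}  B: {c}  C: {a}
pass 3: — fixpoint
  S: {a,c}  A: {a,c}  B: {c}  C: {a}

FIRST(A) = ["a", "c"]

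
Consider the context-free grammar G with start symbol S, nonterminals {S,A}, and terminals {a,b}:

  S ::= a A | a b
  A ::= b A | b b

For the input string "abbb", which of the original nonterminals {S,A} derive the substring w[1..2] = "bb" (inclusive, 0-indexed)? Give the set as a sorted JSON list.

CNF form of G:
  S -> T1 A | T1 T0
  A -> T0 A | T0 T0
  T0 -> b
  T1 -> a

CYK table (by increasing span) (cells [i..j] with 1 ≤ i ≤ j ≤ 2 only):
  T[1,1] 'b' = {T0}  orig:{}
  T[2,2] 'b' = {T0}  orig:{}
  T[1,2] 'bb' = {A}

Original NTs in T[1,2] deriving "bb": ["A"]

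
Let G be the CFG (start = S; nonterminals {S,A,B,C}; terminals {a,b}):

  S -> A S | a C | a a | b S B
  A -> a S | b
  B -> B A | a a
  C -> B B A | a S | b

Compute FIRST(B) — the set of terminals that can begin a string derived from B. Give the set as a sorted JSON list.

FIRST sets, iterate to fixpoint:
round 1:
  A via A→a S: +{a}
  A via A→b: +{b}
  B via B→a a: +{a}
  C via C→B B A: +{a}
  C via C→b: +{b}
  S via S→A S: +{a,b}
  FIRST[S]={a,b}  FIRST[A]={a,b}  FIRST[B]={a}  FIRST[C]={a,b}
round 2: (stable)
  FIRST[S]={a,b}  FIRST[A]={a,b}  FIRST[B]={a}  FIRST[C]={a,b}

FIRST(B) = ["a"]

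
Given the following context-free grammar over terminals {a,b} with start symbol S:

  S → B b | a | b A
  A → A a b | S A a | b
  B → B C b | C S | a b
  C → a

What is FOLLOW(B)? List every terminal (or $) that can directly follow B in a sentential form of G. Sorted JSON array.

Compute FIRST by fixpoint:
pass 1:
  A via A→b: +{b}
  B via B→a b: +{a}
  C via C→a: +{a}
  S via S→B b: +{a}
  S via S→b A: +{b}
  S: {a,b}  A: {b}  B: {a}  C: {a}
pass 2:
  A via A→S A a: +{a}
  S: {a,b}  A: {a,b}  B: {a}  C: {a}
pass 3: — fixpoint
  S: {a,b}  A: {a,b}  B: {a}  C: {a}

Compute FOLLOW by fixpoint:
seed FOLLOW(S) with $
pass 1:
  A→A a b: FOLLOW(A) ⊇ FIRST(a) = {a}; new: +{a}
  A→S A a: FOLLOW(S) ⊇ FIRST(A) = {a,b}; new: +{a,b}
  B→B C b: FOLLOW(B) ⊇ FIRST(C) = {a}; new: +{a}
  B→B C b: FOLLOW(C) ⊇ FIRST(b) = {b}; new: +{b}
  B→C S: FOLLOW(C) ⊇ FIRST(S) = {a,b}; new: +{a}
  S→B b: FOLLOW(B) ⊇ FIRST(b) = {b}; new: +{b}
  S→b A: FOLLOW(A) ⊇ FOLLOW(S) ⊇ {$,a,b}; new: +{$,b}
  FOLLOW[S]={$,a,b}  FOLLOW[A]={$,a,b}  FOLLOW[B]={a,b}  FOLLOW[C]={a,b}
pass 2: (stable)
  FOLLOW[S]={$,a,b}  FOLLOW[A]={$,a,b}  FOLLOW[B]={a,b}  FOLLOW[C]={a,b}

FOLLOW(B) = ["a", "b"]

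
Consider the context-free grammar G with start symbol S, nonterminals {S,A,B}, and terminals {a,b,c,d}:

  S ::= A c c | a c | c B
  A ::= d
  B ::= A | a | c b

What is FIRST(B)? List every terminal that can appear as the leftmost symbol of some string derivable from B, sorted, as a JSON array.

FIRST iteration:
round 1:
  A via A→d: +{d}
  B via B→A: +{d}
  B via B→a: +{a}
  B via B→c b: +{c}
  S via S→A c c: +{d}
  S via S→a c: +{a}
  S via S→c B: +{c}
  FIRST(S)={a,c,d}  FIRST(A)={d}  FIRST(B)={a,c,d}
round 2: — fixpoint
  FIRST(S)={a,c,d}  FIRST(A)={d}  FIRST(B)={a,c,d}

FIRST(B) = ["a", "c", "d"]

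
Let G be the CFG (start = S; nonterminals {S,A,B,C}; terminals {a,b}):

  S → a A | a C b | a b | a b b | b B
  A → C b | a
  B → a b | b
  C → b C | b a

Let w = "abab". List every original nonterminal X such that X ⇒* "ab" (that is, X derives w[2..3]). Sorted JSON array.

Convert to CNF:
  S -> T0 B | T1 A | T1 T0 | T1 X2 | T1 X3
  A -> C T0 | a
  B -> T1 T0 | b
  C -> T0 C | T0 T1
  T0 -> b
  T1 -> a
  X2 -> C T0
  X3 -> T0 T0

Fill CYK table bottom-up — only the sub-triangle for w[2..3]:
  T[2,2] 'a' = {A,T1}  orig:{A}
  T[3,3] 'b' = {B,T0}  orig:{B}
  T[2,3] 'ab' = {B,S}

Original NTs in T[2,3] deriving "ab": ["B", "S"]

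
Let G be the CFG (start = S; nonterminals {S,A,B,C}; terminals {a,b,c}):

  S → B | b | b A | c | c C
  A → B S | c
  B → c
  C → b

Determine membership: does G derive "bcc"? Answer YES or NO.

CNF form of G:
  S -> T0 A | T1 C | b | c
  A -> B S | c
  B -> c
  C -> b
  T0 -> b
  T1 -> c

Fill CYK table bottom-up:
  cell(0,0) b: {C,S,T0}  orig:{C,S}
  cell(1,1) c: {A,B,S,T1}  orig:{A,B,S}
  cell(2,2) c: {A,B,S,T1}  orig:{A,B,S}
  cell(0,1) bc: {S}
  cell(1,2) cc: {A}
  cell(0,2) bcc: {S}

S ∈ T[0,2] ⇒ YES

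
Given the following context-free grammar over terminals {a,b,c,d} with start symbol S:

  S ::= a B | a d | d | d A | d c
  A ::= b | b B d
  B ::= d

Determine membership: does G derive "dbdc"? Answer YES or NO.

CNF form of G:
  S -> T1 A | T1 T3 | T2 B | T2 T1 | d
  A -> T0 X4 | b
  B -> d
  T0 -> b
  T1 -> d
  T2 -> a
  T3 -> c
  X4 -> B T1

Fill CYK table bottom-up:
  [0..0]={B,S,T1}  "d"  orig:{B,S}
  [1..1]={A,T0}  "b"  orig:{A}
  [2..2]={B,S,T1}  "d"  orig:{B,S}
  [3..3]={T3}  "c"  orig:{}
  [0..1]={S}  "db"
  [1..2]=∅  "bd"
  [2..3]={S}  "dc"
  [0..2]=∅  "dbd"
  [1..3]=∅  "bdc"
  [0..3]=∅  "dbdc"

S ∉ T[0,3] ⇒ NO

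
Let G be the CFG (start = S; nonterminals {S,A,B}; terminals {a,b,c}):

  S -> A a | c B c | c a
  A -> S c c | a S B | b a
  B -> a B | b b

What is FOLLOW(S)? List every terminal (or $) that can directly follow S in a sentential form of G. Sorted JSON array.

FIRST sets, iterate to fixpoint:
pass 1:
  A via A→a S B: +{a}
  A via A→b a: +{b}
  B via B→a B: +{a}
  B via B→b b: +{b}
  S via S→A a: +{a,b}
  S via S→c B c: +{c}
  S: {a,b,c}  A: {a,b}  B: {a,b}
pass 2:
  A via A→S c c: +{c}
  S: {a,b,c}  A: {a,b,c}  B: {a,b}
pass 3: (stable)
  S: {a,b,c}  A: {a,b,c}  B: {a,b}

FOLLOW sets:
seed FOLLOW(S) with $
pass 1:
  A→S c c: FOLLOW(S) ⊇ FIRST(c) = {c}; new: +{c}
  A→a S B: FOLLOW(S) ⊇ FIRST(B) = {a,b}; new: +{a,b}
  S→A a: FOLLOW(A) ⊇ FIRST(a) = {a}; new: +{a}
  S→c B c: FOLLOW(B) ⊇ FIRST(c) = {c}; new: +{c}
  S: {$,a,b,c}  A: {a}  B: {c}
pass 2:
  A→a S B: FOLLOW(B) ⊇ FOLLOW(A) ⊇ {a}; new: +{a}
  S: {$,a,b,c}  A: {a}  B: {a,c}
pass 3: — fixpoint
  S: {$,a,b,c}  A: {a}  B: {a,c}

FOLLOW(S) = ["$", "a", "b", "c"]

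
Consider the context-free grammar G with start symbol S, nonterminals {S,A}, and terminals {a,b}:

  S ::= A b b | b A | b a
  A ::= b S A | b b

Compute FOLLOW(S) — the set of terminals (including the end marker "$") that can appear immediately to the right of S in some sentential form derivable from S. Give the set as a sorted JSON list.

FIRST sets, iterate to fixpoint:
iter 1:
  A via A→b S A: +{b}
  S via S→A b b: +{b}
  S: {b}  A: {b}
iter 2: (no change)
  S: {b}  A: {b}

FOLLOW iteration:
initialize: $ ∈ FOLLOW(S)
pass 1:
  A→b S A: FOLLOW(S) ⊇ FIRST(A) = {b}; new: +{b}
  S→A b b: FOLLOW(A) ⊇ FIRST(b) = {b}; new: +{b}
  S→b A: FOLLOW(A) ⊇ FOLLOW(S) ⊇ {$,b}; new: +{$}
  FOLLOW[S]={$,b}  FOLLOW[A]={$,b}
pass 2: — fixpoint
  FOLLOW[S]={$,b}  FOLLOW[A]={$,b}

FOLLOW(S) = ["$", "b"]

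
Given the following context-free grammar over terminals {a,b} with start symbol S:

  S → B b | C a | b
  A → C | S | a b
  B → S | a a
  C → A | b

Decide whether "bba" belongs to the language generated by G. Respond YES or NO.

Convert to CNF:
  S -> B T0 | C T1 | b
  A -> B T0 | C T1 | T1 T0 | b
  B -> B T0 | C T1 | T1 T1 | b
  C -> B T0 | C T1 | T1 T0 | b
  T0 -> b
  T1 -> a

CYK fill:
  T[0,0] 'b' = {A,B,C,S,T0}  orig:{A,B,C,S}
  T[1,1] 'b' = {A,B,C,S,T0}  orig:{A,B,C,S}
  T[2,2] 'a' = {T1}  orig:{}
  T[0,1] 'bb' = {A,B,C,S}
  T[1,2] 'ba' = {A,B,C,S}
  T[0,2] 'bba' = {A,B,C,S}

S ∈ T[0,2] ⇒ YES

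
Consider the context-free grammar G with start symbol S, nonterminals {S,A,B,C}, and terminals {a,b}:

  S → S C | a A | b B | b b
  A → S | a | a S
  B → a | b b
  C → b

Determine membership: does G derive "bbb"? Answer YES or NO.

Convert to CNF:
  S -> S C | T0 A | T1 B | T1 T1
  A -> S C | T0 A | T0 S | T1 B | T1 T1 | a
  B -> T1 T1 | a
  C -> b
  T0 -> a
  T1 -> b

CYK table (by increasing span):
  cell(0,0) b: {C,T1}  orig:{C}
  cell(1,1) b: {C,T1}  orig:{C}
  cell(2,2) b: {C,T1}  orig:{C}
  cell(0,1) bb: {A,B,S}
  cell(1,2) bb: {A,B,S}
  cell(0,2) bbb: {A,S}

S ∈ T[0,2] ⇒ YES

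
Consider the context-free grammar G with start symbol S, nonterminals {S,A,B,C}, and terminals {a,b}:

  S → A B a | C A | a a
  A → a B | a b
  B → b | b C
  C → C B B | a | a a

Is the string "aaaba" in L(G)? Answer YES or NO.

Convert to CNF:
  S -> A X3 | C A | T0 T0
  A -> T0 B | T0 T1
  B -> T1 C | b
  C -> C X2 | T0 T0 | a
  T0 -> a
  T1 -> b
  X2 -> B B
  X3 -> B T0

CYK fill:
  cell(0,0) a: {C,T0}  orig:{C}
  cell(1,1) a: {C,T0}  orig:{C}
  cell(2,2) a: {C,T0}  orig:{C}
  cell(3,3) b: {B,T1}  orig:{B}
  cell(4,4) a: {C,T0}  orig:{C}
  cell(0,1) aa: {C,S}
  cell(1,2) aa: {C,S}
  cell(2,3) ab: {A}
  cell(3,4) ba: {B,X3}  orig:{B}
  cell(0,2) aaa: ∅
  cell(1,3) aab: {S}
  cell(2,4) aba: {A}
  cell(0,3) aaab: {S}
  cell(1,4) aaba: {S}
  cell(0,4) aaaba: {S}

S ∈ T[0,4] ⇒ YES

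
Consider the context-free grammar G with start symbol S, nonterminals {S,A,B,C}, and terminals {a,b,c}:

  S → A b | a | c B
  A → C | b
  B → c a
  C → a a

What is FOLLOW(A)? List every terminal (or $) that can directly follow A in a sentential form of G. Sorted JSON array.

FIRST iteration:
round 1:
  A via A→b: +{b}
  B via B→c a: +{c}
  C via C→a a: +{a}
  S via S→A b: +{b}
  S via S→a: +{a}
  S via S→c B: +{c}
  FIRST(S)={a,b,c}  FIRST(A)={b}  FIRST(B)={c}  FIRST(C)={a}
round 2:
  A via A→C: +{a}
  FIRST(S)={a,b,c}  FIRST(A)={a,b}  FIRST(B)={c}  FIRST(C)={a}
round 3: done
  FIRST(S)={a,b,c}  FIRST(A)={a,b}  FIRST(B)={c}  FIRST(C)={a}

FOLLOW sets:
seed FOLLOW(S) with $
iter 1:
  S→A b: FOLLOW(A) ⊇ FIRST(b) = {b}; new: +{b}
  S→c B: FOLLOW(B) ⊇ FOLLOW(S) ⊇ {$}; new: +{$}
  FOLLOW(S)={$}  FOLLOW(A)={b}  FOLLOW(B)={$}  FOLLOW(C)={}
iter 2:
  A→C: FOLLOW(C) ⊇ FOLLOW(A) ⊇ {b}; new: +{b}
  FOLLOW(S)={$}  FOLLOW(A)={b}  FOLLOW(B)={$}  FOLLOW(C)={b}
iter 3: (no change)
  FOLLOW(S)={$}  FOLLOW(A)={b}  FOLLOW(B)={$}  FOLLOW(C)={b}

FOLLOW(A) = ["b"]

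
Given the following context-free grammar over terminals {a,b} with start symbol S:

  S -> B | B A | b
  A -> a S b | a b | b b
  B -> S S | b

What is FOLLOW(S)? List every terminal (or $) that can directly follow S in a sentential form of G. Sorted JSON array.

FIRST sets, iterate to fixpoint:
round 1:
  A via A→a S b: +{a}
  A via A→b b: +{b}
  B via B→b: +{b}
  S via S→B: +{b}
  S: {b}  A: {a,b}  B: {b}
round 2: — fixpoint
  S: {b}  A: {a,b}  B: {b}

FOLLOW iteration:
initialize: $ ∈ FOLLOW(S)
iter 1:
  A→a S b: FOLLOW(S) ⊇ FIRST(b) = {b}; new: +{b}
  S→B: FOLLOW(B) ⊇ FOLLOW(S) ⊇ {$,b}; new: +{$,b}
  S→B A: FOLLOW(B) ⊇ FIRST(A) = {a,b}; new: +{a}
  S→B A: FOLLOW(A) ⊇ FOLLOW(S) ⊇ {$,b}; new: +{$,b}
  FOLLOW[S]={$,b}  FOLLOW[A]={$,b}  FOLLOW[B]={$,a,b}
iter 2:
  B→S S: FOLLOW(S) ⊇ FOLLOW(B) ⊇ {$,a,b}; new: +{a}
  S→B A: FOLLOW(A) ⊇ FOLLOW(S) ⊇ {$,a,b}; new: +{a}
  FOLLOW[S]={$,a,b}  FOLLOW[A]={$,a,b}  FOLLOW[B]={$,a,b}
iter 3: (no change)
  FOLLOW[S]={$,a,b}  FOLLOW[A]={$,a,b}  FOLLOW[B]={$,a,b}

FOLLOW(S) = ["$", "a", "b"]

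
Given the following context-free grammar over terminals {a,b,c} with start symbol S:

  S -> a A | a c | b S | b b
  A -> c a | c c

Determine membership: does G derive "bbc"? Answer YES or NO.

Convert to CNF:
  S -> T1 A | T1 T0 | T2 S | T2 T2
  A -> T0 T0 | T0 T1
  T0 -> c
  T1 -> a
  T2 -> b

CYK fill:
  [0..0]={T2}  "b"  orig:{}
  [1..1]={T2}  "b"  orig:{}
  [2..2]={T0}  "c"  orig:{}
  [0..1]={S}  "bb"
  [1..2]=∅  "bc"
  [0..2]=∅  "bbc"

S ∉ T[0,2] ⇒ NO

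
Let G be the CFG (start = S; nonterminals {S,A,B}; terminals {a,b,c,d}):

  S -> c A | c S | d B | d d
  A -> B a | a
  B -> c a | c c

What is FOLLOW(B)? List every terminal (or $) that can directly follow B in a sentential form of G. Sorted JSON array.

FIRST iteration:
pass 1:
  A via A→a: +{a}
  B via B→c a: +{c}
  S via S→c A: +{c}
  S via S→d B: +{d}
  FIRST(S)={c,d}  FIRST(A)={a}  FIRST(B)={c}
pass 2:
  A via A→B a: +{c}
  FIRST(S)={c,d}  FIRST(A)={a,c}  FIRST(B)={c}
pass 3: (stable)
  FIRST(S)={c,d}  FIRST(A)={a,c}  FIRST(B)={c}

FOLLOW iteration:
seed FOLLOW(S) with $
[1]
  A→B a: FOLLOW(B) ⊇ FIRST(a) = {a}; new: +{a}
  S→c A: FOLLOW(A) ⊇ FOLLOW(S) ⊇ {$}; new: +{$}
  S→d B: FOLLOW(B) ⊇ FOLLOW(S) ⊇ {$}; new: +{$}
  FOLLOW[S]={$}  FOLLOW[A]={$}  FOLLOW[B]={$,a}
[2] (no change)
  FOLLOW[S]={$}  FOLLOW[A]={$}  FOLLOW[B]={$,a}

FOLLOW(B) = ["$", "a"]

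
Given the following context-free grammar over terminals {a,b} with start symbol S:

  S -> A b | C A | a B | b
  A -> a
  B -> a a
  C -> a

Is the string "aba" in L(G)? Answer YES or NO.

Convert to CNF:
  S -> A T1 | C A | T0 B | b
  A -> a
  B -> T0 T0
  C -> a
  T0 -> a
  T1 -> b

CYK table (by increasing span):
  [0..0]={A,C,T0}  "a"  orig:{A,C}
  [1..1]={S,T1}  "b"  orig:{S}
  [2..2]={A,C,T0}  "a"  orig:{A,C}
  [0..1]={S}  "ab"
  [1..2]=∅  "ba"
  [0..2]=∅  "aba"

S ∉ T[0,2] ⇒ NO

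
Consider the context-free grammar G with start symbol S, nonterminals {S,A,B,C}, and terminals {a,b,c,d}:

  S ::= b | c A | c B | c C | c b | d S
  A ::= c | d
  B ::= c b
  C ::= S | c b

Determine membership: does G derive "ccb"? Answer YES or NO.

Convert to CNF:
  S -> T0 A | T0 B | T0 C | T0 T1 | T2 S | b
  A -> c | d
  B -> T0 T1
  C -> T0 A | T0 B | T0 C | T0 T1 | T2 S | b
  T0 -> c
  T1 -> b
  T2 -> d

CYK table (by increasing span):
  T[0,0] 'c' = {A,T0}  orig:{A}
  T[1,1] 'c' = {A,T0}  orig:{A}
  T[2,2] 'b' = {C,S,T1}  orig:{C,S}
  T[0,1] 'cc' = {C,S}
  T[1,2] 'cb' = {B,C,S}
  T[0,2] 'ccb' = {C,S}

S ∈ T[0,2] ⇒ YES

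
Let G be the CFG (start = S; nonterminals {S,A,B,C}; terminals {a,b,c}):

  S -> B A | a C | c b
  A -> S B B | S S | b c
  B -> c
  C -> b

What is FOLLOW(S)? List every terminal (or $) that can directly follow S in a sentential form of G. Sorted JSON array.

Compute FIRST by fixpoint:
iter 1:
  A via A→b c: +{b}
  B via B→c: +{c}
  C via C→b: +{b}
  S via S→B A: +{c}
  S via S→a C: +{a}
  FIRST(S)={a,c}  FIRST(A)={b}  FIRST(B)={c}  FIRST(C)={b}
iter 2:
  A via A→S B B: +{a,c}
  FIRST(S)={a,c}  FIRST(A)={a,b,c}  FIRST(B)={c}  FIRST(C)={b}
iter 3: — fixpoint
  FIRST(S)={a,c}  FIRST(A)={a,b,c}  FIRST(B)={c}  FIRST(C)={b}

FOLLOW sets:
seed FOLLOW(S) with $
[1]
  A→S B B: FOLLOW(S) ⊇ FIRST(B) = {c}; new: +{c}
  A→S B B: FOLLOW(B) ⊇ FIRST(B) = {c}; new: +{c}
  A→S S: FOLLOW(S) ⊇ FIRST(S) = {a,c}; new: +{a}
  S→B A: FOLLOW(B) ⊇ FIRST(A) = {a,b,c}; new: +{a,b}
  S→B A: FOLLOW(A) ⊇ FOLLOW(S) ⊇ {$,a,c}; new: +{$,a,c}
  S→a C: FOLLOW(C) ⊇ FOLLOW(S) ⊇ {$,a,c}; new: +{$,a,c}
  FOLLOW[S]={$,a,c}  FOLLOW[A]={$,a,c}  FOLLOW[B]={a,b,c}  FOLLOW[C]={$,a,c}
[2]
  A→S B B: FOLLOW(B) ⊇ FOLLOW(A) ⊇ {$,a,c}; new: +{$}
  FOLLOW[S]={$,a,c}  FOLLOW[A]={$,a,c}  FOLLOW[B]={$,a,b,c}  FOLLOW[C]={$,a,c}
[3] (stable)
  FOLLOW[S]={$,a,c}  FOLLOW[A]={$,a,c}  FOLLOW[B]={$,a,b,c}  FOLLOW[C]={$,a,c}

FOLLOW(S) = ["$", "a", "c"]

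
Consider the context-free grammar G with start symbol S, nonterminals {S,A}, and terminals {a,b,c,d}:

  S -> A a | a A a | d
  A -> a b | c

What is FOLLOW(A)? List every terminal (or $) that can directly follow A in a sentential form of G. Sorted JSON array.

FIRST sets, iterate to fixpoint:
round 1:
  A via A→a b: +{a}
  A via A→c: +{c}
  S via S→A a: +{a,c}
  S via S→d: +{d}
  S: {a,c,d}  A: {a,c}
round 2: — fixpoint
  S: {a,c,d}  A: {a,c}

FOLLOW iteration:
FOLLOW(S) := {$}
pass 1:
  S→A a: FOLLOW(A) ⊇ FIRST(a) = {a}; new: +{a}
  FOLLOW(S)={$}  FOLLOW(A)={a}
pass 2: done
  FOLLOW(S)={$}  FOLLOW(A)={a}

FOLLOW(A) = ["a"]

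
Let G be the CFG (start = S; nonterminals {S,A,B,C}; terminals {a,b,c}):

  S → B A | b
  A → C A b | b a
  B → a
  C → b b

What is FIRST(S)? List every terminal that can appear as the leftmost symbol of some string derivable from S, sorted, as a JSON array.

FIRST sets, iterate to fixpoint:
pass 1:
  A via A→b a: +{b}
  B via B→a: +{a}
  C via C→b b: +{b}
  S via S→B A: +{a}
  S via S→b: +{b}
  S: {a,b}  A: {b}  B: {a}  C: {b}
pass 2: done
  S: {a,b}  A: {b}  B: {a}  C: {b}

FIRST(S) = ["a", "b"]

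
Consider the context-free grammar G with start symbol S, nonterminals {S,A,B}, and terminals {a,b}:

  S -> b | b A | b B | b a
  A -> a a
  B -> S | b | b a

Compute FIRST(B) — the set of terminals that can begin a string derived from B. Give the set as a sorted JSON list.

FIRST iteration:
pass 1:
  A via A→a a: +{a}
  B via B→b: +{b}
  S via S→b: +{b}
  FIRST(S)={b}  FIRST(A)={a}  FIRST(B)={b}
pass 2: — fixpoint
  FIRST(S)={b}  FIRST(A)={a}  FIRST(B)={b}

FIRST(B) = ["b"]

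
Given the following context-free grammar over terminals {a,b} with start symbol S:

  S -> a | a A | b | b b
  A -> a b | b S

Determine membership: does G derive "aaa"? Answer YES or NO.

Convert to CNF:
  S -> T0 A | T1 T1 | a | b
  A -> T0 T1 | T1 S
  T0 -> a
  T1 -> b

CYK fill:
  [0..0]={S,T0}  "a"  orig:{S}
  [1..1]={S,T0}  "a"  orig:{S}
  [2..2]={S,T0}  "a"  orig:{S}
  [0..1]=∅  "aa"
  [1..2]=∅  "aa"
  [0..2]=∅  "aaa"

S ∉ T[0,2] ⇒ NO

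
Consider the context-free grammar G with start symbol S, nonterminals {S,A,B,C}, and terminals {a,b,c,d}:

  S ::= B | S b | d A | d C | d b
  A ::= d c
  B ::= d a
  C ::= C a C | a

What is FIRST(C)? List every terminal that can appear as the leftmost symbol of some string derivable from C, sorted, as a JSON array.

Compute FIRST by fixpoint:
[1]
  A via A→d c: +{d}
  B via B→d a: +{d}
  C via C→a: +{a}
  S via S→B: +{d}
  FIRST(S)={d}  FIRST(A)={d}  FIRST(B)={d}  FIRST(C)={a}
[2] (stable)
  FIRST(S)={d}  FIRST(A)={d}  FIRST(B)={d}  FIRST(C)={a}

FIRST(C) = ["a"]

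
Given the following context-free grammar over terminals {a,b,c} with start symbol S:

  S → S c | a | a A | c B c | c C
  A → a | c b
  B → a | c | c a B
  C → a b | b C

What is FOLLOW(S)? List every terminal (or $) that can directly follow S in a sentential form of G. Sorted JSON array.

FIRST iteration:
pass 1:
  A via A→a: +{a}
  A via A→c b: +{c}
  B via B→a: +{a}
  B via B→c: +{c}
  C via C→a b: +{a}
  C via C→b C: +{b}
  S via S→a: +{a}
  S via S→c B c: +{c}
  FIRST[S]={a,c}  FIRST[A]={a,c}  FIRST[B]={a,c}  FIRST[C]={a,b}
pass 2: (no change)
  FIRST[S]={a,c}  FIRST[A]={a,c}  FIRST[B]={a,c}  FIRST[C]={a,b}

Compute FOLLOW by fixpoint:
initialize: $ ∈ FOLLOW(S)
pass 1:
  S→S c: FOLLOW(S) ⊇ FIRST(c) = {c}; new: +{c}
  S→a A: FOLLOW(A) ⊇ FOLLOW(S) ⊇ {$,c}; new: +{$,c}
  S→c B c: FOLLOW(B) ⊇ FIRST(c) = {c}; new: +{c}
  S→c C: FOLLOW(C) ⊇ FOLLOW(S) ⊇ {$,c}; new: +{$,c}
  FOLLOW[S]={$,c}  FOLLOW[A]={$,c}  FOLLOW[B]={c}  FOLLOW[C]={$,c}
pass 2: (no change)
  FOLLOW[S]={$,c}  FOLLOW[A]={$,c}  FOLLOW[B]={c}  FOLLOW[C]={$,c}

FOLLOW(S) = ["$", "c"]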